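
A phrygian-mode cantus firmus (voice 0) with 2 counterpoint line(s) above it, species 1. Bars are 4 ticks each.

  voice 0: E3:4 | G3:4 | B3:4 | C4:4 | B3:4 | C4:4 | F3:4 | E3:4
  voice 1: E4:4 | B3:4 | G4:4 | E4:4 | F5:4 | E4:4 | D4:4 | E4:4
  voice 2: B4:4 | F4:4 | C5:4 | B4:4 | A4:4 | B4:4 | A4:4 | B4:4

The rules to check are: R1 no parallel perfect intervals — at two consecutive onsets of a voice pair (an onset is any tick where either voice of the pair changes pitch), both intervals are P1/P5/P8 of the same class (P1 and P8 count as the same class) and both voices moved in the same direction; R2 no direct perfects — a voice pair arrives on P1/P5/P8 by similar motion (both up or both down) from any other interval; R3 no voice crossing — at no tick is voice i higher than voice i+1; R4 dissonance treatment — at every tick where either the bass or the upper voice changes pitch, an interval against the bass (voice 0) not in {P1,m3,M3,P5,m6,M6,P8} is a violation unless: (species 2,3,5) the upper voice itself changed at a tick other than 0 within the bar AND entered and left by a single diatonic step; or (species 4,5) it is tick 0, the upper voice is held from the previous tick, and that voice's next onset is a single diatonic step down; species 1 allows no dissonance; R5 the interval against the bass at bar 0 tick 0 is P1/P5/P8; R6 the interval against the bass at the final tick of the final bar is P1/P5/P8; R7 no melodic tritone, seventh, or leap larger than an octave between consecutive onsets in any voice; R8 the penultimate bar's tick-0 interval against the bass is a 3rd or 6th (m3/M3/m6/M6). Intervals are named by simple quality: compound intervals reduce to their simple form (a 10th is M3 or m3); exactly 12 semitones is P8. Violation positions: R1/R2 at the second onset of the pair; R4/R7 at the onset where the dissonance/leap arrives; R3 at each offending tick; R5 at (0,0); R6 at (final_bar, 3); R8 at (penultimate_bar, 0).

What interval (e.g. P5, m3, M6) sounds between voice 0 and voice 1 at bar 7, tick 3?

P8

voice 0=E3 voice 1=E4 -> P8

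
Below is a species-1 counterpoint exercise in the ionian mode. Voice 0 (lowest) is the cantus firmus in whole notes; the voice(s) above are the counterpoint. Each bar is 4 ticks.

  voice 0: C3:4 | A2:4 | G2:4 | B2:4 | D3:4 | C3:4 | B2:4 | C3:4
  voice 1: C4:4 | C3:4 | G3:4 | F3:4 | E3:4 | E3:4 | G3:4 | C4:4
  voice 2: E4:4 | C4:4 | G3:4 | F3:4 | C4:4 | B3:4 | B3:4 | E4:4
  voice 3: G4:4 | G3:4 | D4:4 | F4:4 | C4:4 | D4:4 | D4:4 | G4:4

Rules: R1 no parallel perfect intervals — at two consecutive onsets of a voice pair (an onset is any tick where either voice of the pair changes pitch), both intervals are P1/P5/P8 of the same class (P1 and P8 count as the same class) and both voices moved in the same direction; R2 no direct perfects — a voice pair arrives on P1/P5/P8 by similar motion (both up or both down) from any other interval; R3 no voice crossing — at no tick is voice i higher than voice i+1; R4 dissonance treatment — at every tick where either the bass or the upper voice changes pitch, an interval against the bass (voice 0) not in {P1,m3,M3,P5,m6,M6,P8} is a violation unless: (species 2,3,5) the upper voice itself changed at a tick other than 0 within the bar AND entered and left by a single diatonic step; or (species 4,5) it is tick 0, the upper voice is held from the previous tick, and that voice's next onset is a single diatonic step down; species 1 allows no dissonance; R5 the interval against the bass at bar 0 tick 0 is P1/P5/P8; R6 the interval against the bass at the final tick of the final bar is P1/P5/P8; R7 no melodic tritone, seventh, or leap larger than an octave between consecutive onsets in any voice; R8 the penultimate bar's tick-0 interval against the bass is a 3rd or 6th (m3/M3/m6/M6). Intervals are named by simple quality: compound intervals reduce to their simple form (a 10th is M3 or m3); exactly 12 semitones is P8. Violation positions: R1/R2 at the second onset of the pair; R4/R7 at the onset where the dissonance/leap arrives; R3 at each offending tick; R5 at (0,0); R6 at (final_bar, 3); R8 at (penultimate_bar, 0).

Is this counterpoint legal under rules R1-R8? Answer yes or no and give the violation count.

bar 0: v0=C3 v1=C4 v2=E4 v3=G4 (P5)
bar 1: v0=A2 v1=C3 v2=C4 v3=G3 (m7)
bar 2: v0=G2 v1=G3 v2=G3 v3=D4 (P5)
bar 3: v0=B2 v1=F3 v2=F3 v3=F4 (TT)
bar 4: v0=D3 v1=E3 v2=C4 v3=C4 (m7)
bar 5: v0=C3 v1=E3 v2=B3 v3=D4 (M2)
bar 6: v0=B2 v1=G3 v2=B3 v3=D4 (m3)
bar 7: v0=C3 v1=C4 v2=E4 v3=G4 (P5)
  R5 @ bar0.0: opens on M3
  R1 @ bar1.0: C4/G4 P5 -> C3/G3 P5 similar
  R2 @ bar1.0: C4/E4 M3 -> C3/C4 P8 similar
  R3 @ bar1.0: C4 above G3
  R4 @ bar1.0: A2/G3 m7 untreated
  R3 @ bar1.1: C4 above G3
  R3 @ bar1.2: C4 above G3
  R3 @ bar1.3: C4 above G3
  R1 @ bar2.0: C3/G3 P5 -> G3/D4 P5 similar
  R2 @ bar2.0: A2/C4 m3 -> G2/G3 P8 similar
  R1 @ bar3.0: G3/G3 P1 -> F3/F3 P1 similar
  R4 @ bar3.0: B2/F3 TT untreated
  R4 @ bar3.0: B2/F3 TT untreated
  R4 @ bar3.0: B2/F4 TT untreated
  R4 @ bar4.0: D3/E3 M2 untreated
  R4 @ bar4.0: D3/C4 m7 untreated
  R4 @ bar4.0: D3/C4 m7 untreated
  R4 @ bar5.0: C3/B3 M7 untreated
  R4 @ bar5.0: C3/D4 M2 untreated
  R8 @ bar6.0: penult P8 not 3rd/6th
  R1 @ bar7.0: G3/D4 P5 -> C4/G4 P5 similar
  R2 @ bar7.0: B2/G3 m6 -> C3/C4 P8 similar
  R2 @ bar7.0: B2/D4 m3 -> C3/G4 P5 similar
  R6 @ bar7.3: closes on M3

No (24 violations)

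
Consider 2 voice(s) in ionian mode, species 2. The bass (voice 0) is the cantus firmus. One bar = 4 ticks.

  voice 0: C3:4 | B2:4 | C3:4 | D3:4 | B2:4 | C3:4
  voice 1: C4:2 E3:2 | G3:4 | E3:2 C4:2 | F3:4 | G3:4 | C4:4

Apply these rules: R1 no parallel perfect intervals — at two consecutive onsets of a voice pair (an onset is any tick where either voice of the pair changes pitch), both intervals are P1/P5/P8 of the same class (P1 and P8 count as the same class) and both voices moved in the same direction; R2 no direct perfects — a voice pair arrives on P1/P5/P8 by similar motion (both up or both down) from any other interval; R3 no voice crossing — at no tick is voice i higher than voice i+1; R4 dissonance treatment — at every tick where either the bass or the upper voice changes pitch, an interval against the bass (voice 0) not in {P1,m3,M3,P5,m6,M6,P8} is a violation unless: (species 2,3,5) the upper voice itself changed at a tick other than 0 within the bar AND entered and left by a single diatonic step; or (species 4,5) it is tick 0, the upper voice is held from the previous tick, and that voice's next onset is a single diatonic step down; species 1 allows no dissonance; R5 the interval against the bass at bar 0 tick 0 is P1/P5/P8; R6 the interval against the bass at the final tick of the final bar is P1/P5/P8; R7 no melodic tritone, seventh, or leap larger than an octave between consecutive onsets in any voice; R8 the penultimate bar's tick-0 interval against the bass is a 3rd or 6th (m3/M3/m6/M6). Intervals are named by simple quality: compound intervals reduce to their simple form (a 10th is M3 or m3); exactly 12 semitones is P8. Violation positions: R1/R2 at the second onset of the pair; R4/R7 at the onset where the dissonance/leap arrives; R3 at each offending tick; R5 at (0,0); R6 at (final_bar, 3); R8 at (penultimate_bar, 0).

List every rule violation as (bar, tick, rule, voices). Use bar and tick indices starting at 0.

(5, 0, R2, (0, 1))

bar 0: v0=C3 v1=C4 downbeat P8
bar 1: v0=B2 v1=G3 downbeat m6
bar 2: v0=C3 v1=E3 downbeat M3
bar 3: v0=D3 v1=F3 downbeat m3
bar 4: v0=B2 v1=G3 downbeat m6
bar 5: v0=C3 v1=C4 downbeat P8
  -> R2 @ bar 5 tick 0 v(0, 1): B2/G3 m6 -> C3/C4 P8 similar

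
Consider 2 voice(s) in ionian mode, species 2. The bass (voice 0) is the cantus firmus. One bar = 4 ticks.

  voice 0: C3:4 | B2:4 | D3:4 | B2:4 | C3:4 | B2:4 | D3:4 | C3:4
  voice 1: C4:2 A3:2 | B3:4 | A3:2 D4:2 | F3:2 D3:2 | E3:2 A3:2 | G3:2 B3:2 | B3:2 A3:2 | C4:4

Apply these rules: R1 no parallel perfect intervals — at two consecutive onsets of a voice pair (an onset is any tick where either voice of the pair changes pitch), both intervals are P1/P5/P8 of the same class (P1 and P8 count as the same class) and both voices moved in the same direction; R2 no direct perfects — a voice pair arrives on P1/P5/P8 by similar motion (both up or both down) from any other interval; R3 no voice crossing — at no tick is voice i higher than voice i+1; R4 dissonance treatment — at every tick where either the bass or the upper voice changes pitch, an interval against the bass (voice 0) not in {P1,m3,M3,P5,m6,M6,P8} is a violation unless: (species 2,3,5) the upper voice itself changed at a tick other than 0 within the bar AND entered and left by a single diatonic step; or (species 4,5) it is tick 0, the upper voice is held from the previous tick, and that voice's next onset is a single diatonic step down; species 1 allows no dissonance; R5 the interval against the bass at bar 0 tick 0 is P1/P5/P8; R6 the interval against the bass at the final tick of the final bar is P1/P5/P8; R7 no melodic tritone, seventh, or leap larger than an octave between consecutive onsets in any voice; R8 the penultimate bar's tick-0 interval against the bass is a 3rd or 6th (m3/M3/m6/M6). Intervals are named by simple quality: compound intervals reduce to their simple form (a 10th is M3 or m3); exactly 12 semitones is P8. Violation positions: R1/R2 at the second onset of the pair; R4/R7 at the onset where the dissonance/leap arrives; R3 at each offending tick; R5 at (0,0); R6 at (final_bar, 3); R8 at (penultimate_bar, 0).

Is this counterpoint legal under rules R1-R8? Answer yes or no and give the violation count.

bar 0: v0=C3 v1=C4 (P8)
bar 1: v0=B2 v1=B3 (P8)
bar 2: v0=D3 v1=A3 (P5)
bar 3: v0=B2 v1=F3 (TT)
bar 4: v0=C3 v1=E3 (M3)
bar 5: v0=B2 v1=G3 (m6)
bar 6: v0=D3 v1=B3 (M6)
bar 7: v0=C3 v1=C4 (P8)
  R4 @ bar3.0: B2/F3 TT untreated

No (1 violations)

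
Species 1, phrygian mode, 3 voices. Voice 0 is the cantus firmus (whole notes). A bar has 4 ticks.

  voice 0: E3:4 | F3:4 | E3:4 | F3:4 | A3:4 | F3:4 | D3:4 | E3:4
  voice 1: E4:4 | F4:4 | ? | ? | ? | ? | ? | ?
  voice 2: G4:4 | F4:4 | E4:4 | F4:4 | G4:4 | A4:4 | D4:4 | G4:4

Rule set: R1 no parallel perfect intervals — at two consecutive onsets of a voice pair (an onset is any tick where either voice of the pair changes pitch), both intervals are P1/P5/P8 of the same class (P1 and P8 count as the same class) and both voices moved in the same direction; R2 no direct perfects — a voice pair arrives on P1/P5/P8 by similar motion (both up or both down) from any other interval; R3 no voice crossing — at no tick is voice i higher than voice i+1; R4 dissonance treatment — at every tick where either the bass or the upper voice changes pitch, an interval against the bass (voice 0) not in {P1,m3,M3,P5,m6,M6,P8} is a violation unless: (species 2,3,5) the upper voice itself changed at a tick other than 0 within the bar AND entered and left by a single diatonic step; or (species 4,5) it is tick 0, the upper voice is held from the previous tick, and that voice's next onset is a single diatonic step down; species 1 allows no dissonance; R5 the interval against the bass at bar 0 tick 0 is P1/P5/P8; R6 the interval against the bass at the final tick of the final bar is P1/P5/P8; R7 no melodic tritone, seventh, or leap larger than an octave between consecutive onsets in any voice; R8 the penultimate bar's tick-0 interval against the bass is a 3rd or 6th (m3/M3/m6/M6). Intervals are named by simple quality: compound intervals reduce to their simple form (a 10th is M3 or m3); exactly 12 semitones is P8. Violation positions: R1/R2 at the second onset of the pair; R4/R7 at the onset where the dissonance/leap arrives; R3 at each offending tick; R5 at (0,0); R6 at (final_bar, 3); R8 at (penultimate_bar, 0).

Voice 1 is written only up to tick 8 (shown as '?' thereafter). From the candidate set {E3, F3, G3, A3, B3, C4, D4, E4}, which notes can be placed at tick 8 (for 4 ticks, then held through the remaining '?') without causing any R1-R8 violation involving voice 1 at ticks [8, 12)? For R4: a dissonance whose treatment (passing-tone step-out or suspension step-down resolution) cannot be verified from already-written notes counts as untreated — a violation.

{C4}

E3: violates R1,R7
F3: violates R4
G3: violates R7
A3: violates R2,R4
B3: violates R2,R7
C4: legal
D4: violates R4
E4: violates R1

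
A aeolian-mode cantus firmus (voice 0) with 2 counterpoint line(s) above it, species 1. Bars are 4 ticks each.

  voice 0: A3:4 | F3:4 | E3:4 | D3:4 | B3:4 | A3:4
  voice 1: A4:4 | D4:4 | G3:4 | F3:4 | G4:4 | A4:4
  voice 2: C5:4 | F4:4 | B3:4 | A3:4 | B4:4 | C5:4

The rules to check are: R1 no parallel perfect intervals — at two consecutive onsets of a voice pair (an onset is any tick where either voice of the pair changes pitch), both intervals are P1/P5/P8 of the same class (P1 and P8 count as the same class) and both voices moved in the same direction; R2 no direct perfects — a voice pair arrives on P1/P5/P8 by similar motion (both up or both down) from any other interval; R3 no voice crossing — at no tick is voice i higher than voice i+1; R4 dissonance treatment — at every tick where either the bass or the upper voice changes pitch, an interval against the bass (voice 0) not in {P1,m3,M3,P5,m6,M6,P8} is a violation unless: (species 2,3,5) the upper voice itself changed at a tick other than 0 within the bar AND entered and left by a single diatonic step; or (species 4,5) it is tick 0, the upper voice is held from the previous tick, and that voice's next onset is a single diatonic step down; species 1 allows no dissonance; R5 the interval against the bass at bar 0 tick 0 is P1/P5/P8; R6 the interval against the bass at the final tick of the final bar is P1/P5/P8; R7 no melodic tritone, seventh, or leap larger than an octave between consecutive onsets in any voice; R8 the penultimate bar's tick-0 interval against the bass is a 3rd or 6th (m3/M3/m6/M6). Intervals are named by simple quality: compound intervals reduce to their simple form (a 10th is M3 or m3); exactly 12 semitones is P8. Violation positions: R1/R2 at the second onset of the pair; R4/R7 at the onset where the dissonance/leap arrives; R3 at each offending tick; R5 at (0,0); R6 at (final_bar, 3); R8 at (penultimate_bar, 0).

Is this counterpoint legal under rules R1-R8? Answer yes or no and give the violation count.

bar 0: v0=A3 v1=A4 v2=C5 (m3)
bar 1: v0=F3 v1=D4 v2=F4 (P8)
bar 2: v0=E3 v1=G3 v2=B3 (P5)
bar 3: v0=D3 v1=F3 v2=A3 (P5)
bar 4: v0=B3 v1=G4 v2=B4 (P8)
bar 5: v0=A3 v1=A4 v2=C5 (m3)
  R5 @ bar0.0: opens on m3
  R2 @ bar1.0: A3/C5 m3 -> F3/F4 P8 similar
  R2 @ bar2.0: F3/F4 P8 -> E3/B3 P5 similar
  R7 @ bar2.0: F4->B3 leap 6st
  R1 @ bar3.0: E3/B3 P5 -> D3/A3 P5 similar
  R2 @ bar4.0: D3/A3 P5 -> B3/B4 P8 similar
  R7 @ bar4.0: F3->G4 leap 14st
  R7 @ bar4.0: A3->B4 leap 14st
  R8 @ bar4.0: penult P8 not 3rd/6th
  R6 @ bar5.3: closes on m3

No (10 violations)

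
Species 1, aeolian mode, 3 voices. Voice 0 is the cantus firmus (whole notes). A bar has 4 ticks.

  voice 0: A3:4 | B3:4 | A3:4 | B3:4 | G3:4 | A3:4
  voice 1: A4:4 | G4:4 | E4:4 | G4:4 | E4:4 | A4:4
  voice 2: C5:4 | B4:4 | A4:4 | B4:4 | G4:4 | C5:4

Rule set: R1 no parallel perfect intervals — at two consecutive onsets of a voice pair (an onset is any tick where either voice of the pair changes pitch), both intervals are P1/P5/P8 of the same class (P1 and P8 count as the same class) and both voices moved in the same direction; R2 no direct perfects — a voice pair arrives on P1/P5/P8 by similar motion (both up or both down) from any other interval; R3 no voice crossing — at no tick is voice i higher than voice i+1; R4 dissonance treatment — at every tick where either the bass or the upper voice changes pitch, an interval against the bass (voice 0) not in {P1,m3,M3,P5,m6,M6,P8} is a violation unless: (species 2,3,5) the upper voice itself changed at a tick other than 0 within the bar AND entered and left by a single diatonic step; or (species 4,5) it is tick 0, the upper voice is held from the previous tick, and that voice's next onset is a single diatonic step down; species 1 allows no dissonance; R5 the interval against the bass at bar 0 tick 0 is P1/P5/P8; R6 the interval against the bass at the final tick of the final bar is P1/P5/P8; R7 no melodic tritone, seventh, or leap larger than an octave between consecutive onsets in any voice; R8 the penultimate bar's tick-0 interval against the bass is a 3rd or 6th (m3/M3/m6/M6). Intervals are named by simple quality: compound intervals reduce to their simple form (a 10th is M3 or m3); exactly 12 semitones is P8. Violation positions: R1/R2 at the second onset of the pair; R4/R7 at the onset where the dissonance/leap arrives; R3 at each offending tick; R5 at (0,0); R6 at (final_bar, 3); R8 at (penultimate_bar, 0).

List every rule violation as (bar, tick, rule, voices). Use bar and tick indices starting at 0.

(0, 0, R5, (0, 2))
(2, 0, R1, (0, 2))
(2, 0, R2, (0, 1))
(3, 0, R1, (0, 2))
(4, 0, R1, (0, 2))
(4, 0, R8, (0, 2))
(5, 0, R2, (0, 1))
(5, 3, R6, (0, 2))

bar 0: v0=A3 v1=A4 v2=C5 downbeat m3
bar 1: v0=B3 v1=G4 v2=B4 downbeat P8
bar 2: v0=A3 v1=E4 v2=A4 downbeat P8
bar 3: v0=B3 v1=G4 v2=B4 downbeat P8
bar 4: v0=G3 v1=E4 v2=G4 downbeat P8
bar 5: v0=A3 v1=A4 v2=C5 downbeat m3
  -> R5 @ bar 0 tick 0 v(0, 2): opens on m3
  -> R1 @ bar 2 tick 0 v(0, 2): B3/B4 P8 -> A3/A4 P8 similar
  -> R2 @ bar 2 tick 0 v(0, 1): B3/G4 m6 -> A3/E4 P5 similar
  -> R1 @ bar 3 tick 0 v(0, 2): A3/A4 P8 -> B3/B4 P8 similar
  -> R1 @ bar 4 tick 0 v(0, 2): B3/B4 P8 -> G3/G4 P8 similar
  -> R8 @ bar 4 tick 0 v(0, 2): penult P8 not 3rd/6th
  -> R2 @ bar 5 tick 0 v(0, 1): G3/E4 M6 -> A3/A4 P8 similar
  -> R6 @ bar 5 tick 3 v(0, 2): closes on m3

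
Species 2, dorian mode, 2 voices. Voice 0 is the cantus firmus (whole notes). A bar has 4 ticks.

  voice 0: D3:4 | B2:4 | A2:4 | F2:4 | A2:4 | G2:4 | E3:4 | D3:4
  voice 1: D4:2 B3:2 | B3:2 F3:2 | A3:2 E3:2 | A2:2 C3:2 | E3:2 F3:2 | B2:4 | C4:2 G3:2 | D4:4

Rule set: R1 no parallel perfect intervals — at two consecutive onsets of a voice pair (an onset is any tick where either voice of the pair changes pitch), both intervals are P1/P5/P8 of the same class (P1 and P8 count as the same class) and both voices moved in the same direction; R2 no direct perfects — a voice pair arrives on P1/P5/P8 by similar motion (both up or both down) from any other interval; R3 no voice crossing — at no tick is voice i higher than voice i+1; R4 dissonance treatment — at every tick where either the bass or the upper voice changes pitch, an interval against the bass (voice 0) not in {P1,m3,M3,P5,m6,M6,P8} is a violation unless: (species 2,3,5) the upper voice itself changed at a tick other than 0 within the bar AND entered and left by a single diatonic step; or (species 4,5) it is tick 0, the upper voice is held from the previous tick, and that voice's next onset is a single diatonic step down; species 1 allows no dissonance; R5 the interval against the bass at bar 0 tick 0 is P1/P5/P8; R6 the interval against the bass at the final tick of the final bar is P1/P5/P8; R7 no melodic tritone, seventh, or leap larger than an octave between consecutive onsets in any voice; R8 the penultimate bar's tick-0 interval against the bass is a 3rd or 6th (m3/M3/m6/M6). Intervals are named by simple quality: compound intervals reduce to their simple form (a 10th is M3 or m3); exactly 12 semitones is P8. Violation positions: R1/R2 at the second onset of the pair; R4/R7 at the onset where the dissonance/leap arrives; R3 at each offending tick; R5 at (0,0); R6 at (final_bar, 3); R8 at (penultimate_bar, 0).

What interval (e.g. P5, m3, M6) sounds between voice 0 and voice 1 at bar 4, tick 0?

P5

voice 0=A2 voice 1=E3 -> P5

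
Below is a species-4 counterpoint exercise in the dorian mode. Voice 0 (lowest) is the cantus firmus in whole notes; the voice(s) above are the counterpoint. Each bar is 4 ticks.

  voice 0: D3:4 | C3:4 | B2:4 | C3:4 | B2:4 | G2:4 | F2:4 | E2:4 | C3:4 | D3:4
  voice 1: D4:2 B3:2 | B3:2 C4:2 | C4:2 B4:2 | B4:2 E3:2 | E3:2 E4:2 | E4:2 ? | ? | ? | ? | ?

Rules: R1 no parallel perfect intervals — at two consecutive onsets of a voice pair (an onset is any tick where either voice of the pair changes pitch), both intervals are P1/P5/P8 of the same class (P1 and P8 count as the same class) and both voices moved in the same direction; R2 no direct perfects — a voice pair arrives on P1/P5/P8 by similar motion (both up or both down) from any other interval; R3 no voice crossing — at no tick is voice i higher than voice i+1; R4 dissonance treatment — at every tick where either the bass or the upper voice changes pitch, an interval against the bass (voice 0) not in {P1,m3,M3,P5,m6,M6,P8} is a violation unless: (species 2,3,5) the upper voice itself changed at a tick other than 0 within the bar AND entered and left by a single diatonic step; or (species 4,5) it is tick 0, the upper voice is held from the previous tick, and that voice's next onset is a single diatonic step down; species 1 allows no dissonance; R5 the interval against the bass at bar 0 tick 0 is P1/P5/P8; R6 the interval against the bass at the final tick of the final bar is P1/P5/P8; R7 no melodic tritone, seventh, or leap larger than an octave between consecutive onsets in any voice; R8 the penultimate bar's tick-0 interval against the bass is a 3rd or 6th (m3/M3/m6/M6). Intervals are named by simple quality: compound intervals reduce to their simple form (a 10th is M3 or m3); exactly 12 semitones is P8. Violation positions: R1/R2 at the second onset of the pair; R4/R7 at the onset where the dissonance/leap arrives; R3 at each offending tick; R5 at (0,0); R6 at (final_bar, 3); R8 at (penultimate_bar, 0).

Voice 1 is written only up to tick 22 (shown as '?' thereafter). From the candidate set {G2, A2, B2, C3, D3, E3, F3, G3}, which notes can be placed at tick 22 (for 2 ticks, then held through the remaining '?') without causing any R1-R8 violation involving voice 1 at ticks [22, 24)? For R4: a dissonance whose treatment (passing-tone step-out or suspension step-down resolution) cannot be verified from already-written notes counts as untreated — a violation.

{E3, G3}

G2: violates R7
A2: violates R4,R7
B2: violates R7
C3: violates R4,R7
D3: violates R7
E3: legal
F3: violates R4,R7
G3: legal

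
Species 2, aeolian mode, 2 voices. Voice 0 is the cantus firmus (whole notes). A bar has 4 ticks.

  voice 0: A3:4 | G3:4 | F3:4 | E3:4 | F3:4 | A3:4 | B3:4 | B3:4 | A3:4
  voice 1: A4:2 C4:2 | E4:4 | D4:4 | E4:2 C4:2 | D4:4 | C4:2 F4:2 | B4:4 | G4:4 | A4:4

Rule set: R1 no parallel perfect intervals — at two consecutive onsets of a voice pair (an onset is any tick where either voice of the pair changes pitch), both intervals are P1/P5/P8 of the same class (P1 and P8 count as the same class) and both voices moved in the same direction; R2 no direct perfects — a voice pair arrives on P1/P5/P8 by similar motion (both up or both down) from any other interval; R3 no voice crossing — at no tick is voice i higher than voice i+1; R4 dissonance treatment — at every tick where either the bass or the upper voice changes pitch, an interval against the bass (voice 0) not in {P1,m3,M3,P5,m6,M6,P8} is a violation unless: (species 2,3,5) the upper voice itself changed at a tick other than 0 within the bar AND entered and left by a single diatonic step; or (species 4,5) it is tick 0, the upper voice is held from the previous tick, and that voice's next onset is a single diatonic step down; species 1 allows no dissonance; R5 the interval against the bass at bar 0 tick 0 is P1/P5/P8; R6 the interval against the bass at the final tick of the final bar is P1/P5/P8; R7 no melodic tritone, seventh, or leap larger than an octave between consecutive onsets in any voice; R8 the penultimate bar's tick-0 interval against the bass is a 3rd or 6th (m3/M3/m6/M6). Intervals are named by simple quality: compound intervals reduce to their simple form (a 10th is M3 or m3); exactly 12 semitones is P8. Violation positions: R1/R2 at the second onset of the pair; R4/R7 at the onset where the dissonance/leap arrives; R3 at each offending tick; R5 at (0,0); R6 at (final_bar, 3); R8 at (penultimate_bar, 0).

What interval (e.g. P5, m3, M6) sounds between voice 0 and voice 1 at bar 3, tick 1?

P8

voice 0=E3 voice 1=E4 -> P8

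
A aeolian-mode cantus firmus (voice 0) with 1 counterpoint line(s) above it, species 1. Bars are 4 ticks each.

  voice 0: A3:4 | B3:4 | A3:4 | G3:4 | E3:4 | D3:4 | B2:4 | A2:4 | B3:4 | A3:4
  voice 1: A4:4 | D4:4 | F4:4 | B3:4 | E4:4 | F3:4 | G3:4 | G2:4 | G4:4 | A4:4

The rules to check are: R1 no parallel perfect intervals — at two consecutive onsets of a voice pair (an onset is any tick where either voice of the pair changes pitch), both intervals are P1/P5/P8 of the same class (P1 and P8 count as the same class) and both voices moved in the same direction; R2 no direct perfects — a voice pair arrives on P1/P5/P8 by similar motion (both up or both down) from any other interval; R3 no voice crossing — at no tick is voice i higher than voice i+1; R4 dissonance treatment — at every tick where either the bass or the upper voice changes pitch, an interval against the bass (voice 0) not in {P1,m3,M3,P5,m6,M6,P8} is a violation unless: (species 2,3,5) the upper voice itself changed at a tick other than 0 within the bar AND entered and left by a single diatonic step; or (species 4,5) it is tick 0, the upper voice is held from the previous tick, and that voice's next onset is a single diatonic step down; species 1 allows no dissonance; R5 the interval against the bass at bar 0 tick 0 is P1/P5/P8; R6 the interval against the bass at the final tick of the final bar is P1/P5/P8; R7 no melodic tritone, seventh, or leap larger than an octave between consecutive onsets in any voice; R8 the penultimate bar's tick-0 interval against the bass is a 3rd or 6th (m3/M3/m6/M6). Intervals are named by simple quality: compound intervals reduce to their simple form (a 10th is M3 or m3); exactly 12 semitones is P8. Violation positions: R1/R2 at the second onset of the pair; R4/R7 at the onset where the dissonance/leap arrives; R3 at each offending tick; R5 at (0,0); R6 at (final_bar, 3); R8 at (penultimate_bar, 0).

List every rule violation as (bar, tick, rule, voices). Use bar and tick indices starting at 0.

(3, 0, R7, (1,))
(5, 0, R7, (1,))
(7, 0, R3, (0, 1))
(7, 0, R4, (0, 1))
(7, 1, R3, (0, 1))
(7, 2, R3, (0, 1))
(7, 3, R3, (0, 1))
(8, 0, R7, (0,))
(8, 0, R7, (1,))

bar 0: v0=A3 v1=A4 downbeat P8
bar 1: v0=B3 v1=D4 downbeat m3
bar 2: v0=A3 v1=F4 downbeat m6
bar 3: v0=G3 v1=B3 downbeat M3
bar 4: v0=E3 v1=E4 downbeat P8
bar 5: v0=D3 v1=F3 downbeat m3
bar 6: v0=B2 v1=G3 downbeat m6
bar 7: v0=A2 v1=G2 downbeat M2
bar 8: v0=B3 v1=G4 downbeat m6
bar 9: v0=A3 v1=A4 downbeat P8
  -> R7 @ bar 3 tick 0 v(1,): F4->B3 leap 6st
  -> R7 @ bar 5 tick 0 v(1,): E4->F3 leap 11st
  -> R3 @ bar 7 tick 0 v(0, 1): A2 above G2
  -> R4 @ bar 7 tick 0 v(0, 1): A2/G2 M2 untreated
  -> R3 @ bar 7 tick 1 v(0, 1): A2 above G2
  -> R3 @ bar 7 tick 2 v(0, 1): A2 above G2
  -> R3 @ bar 7 tick 3 v(0, 1): A2 above G2
  -> R7 @ bar 8 tick 0 v(0,): A2->B3 leap 14st
  -> R7 @ bar 8 tick 0 v(1,): G2->G4 leap 24st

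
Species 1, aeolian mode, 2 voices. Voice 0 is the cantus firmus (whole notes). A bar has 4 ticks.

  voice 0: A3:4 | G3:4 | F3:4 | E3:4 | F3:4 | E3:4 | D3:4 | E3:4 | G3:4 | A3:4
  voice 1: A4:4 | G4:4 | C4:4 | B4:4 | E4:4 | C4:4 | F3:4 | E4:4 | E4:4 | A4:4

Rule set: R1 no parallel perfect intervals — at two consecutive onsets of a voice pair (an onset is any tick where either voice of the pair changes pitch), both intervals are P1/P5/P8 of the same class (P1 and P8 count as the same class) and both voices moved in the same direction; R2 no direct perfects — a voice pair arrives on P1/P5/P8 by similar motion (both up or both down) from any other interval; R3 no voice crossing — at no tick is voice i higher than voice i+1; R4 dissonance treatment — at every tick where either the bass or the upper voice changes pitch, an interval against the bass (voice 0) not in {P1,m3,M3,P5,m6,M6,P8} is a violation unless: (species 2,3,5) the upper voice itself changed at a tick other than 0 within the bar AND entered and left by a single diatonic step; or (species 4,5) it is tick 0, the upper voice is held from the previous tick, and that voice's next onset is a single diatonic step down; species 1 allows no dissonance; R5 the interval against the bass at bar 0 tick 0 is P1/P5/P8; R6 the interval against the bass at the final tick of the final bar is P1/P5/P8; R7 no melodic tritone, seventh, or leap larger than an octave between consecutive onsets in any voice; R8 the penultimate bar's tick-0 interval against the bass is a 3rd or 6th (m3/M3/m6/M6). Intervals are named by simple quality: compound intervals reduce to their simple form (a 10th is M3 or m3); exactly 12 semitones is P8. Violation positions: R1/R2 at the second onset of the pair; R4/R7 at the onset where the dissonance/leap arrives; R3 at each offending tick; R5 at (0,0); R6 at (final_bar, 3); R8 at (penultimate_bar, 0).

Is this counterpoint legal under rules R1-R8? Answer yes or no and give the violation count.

bar 0: v0=A3 v1=A4 (P8)
bar 1: v0=G3 v1=G4 (P8)
bar 2: v0=F3 v1=C4 (P5)
bar 3: v0=E3 v1=B4 (P5)
bar 4: v0=F3 v1=E4 (M7)
bar 5: v0=E3 v1=C4 (m6)
bar 6: v0=D3 v1=F3 (m3)
bar 7: v0=E3 v1=E4 (P8)
bar 8: v0=G3 v1=E4 (M6)
bar 9: v0=A3 v1=A4 (P8)
  R1 @ bar1.0: A3/A4 P8 -> G3/G4 P8 similar
  R2 @ bar2.0: G3/G4 P8 -> F3/C4 P5 similar
  R7 @ bar3.0: C4->B4 leap 11st
  R4 @ bar4.0: F3/E4 M7 untreated
  R2 @ bar7.0: D3/F3 m3 -> E3/E4 P8 similar
  R7 @ bar7.0: F3->E4 leap 11st
  R2 @ bar9.0: G3/E4 M6 -> A3/A4 P8 similar

No (7 violations)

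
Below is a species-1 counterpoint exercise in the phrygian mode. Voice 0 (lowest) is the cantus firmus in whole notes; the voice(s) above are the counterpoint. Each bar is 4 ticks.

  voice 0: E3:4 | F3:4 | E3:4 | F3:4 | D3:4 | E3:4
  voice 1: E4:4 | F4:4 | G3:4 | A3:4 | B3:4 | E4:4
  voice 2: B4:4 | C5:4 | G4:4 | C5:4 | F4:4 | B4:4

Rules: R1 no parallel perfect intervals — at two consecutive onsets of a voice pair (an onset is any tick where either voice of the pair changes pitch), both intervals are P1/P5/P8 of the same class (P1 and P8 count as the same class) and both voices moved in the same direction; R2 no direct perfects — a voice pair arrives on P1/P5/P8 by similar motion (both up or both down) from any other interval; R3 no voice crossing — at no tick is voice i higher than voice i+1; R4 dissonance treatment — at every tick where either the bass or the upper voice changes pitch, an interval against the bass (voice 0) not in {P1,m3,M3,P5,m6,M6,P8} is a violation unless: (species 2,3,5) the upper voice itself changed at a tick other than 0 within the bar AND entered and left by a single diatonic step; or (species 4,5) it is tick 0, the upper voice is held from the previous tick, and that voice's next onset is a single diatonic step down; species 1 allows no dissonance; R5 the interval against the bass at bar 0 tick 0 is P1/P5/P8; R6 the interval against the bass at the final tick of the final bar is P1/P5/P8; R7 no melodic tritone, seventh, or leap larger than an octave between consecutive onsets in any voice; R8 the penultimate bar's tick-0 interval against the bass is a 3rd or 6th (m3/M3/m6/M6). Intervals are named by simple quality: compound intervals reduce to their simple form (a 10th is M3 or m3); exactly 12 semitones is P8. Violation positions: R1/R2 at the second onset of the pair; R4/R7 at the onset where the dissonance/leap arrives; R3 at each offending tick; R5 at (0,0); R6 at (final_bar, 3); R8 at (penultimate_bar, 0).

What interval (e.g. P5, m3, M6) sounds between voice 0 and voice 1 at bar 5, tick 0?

P8

voice 0=E3 voice 1=E4 -> P8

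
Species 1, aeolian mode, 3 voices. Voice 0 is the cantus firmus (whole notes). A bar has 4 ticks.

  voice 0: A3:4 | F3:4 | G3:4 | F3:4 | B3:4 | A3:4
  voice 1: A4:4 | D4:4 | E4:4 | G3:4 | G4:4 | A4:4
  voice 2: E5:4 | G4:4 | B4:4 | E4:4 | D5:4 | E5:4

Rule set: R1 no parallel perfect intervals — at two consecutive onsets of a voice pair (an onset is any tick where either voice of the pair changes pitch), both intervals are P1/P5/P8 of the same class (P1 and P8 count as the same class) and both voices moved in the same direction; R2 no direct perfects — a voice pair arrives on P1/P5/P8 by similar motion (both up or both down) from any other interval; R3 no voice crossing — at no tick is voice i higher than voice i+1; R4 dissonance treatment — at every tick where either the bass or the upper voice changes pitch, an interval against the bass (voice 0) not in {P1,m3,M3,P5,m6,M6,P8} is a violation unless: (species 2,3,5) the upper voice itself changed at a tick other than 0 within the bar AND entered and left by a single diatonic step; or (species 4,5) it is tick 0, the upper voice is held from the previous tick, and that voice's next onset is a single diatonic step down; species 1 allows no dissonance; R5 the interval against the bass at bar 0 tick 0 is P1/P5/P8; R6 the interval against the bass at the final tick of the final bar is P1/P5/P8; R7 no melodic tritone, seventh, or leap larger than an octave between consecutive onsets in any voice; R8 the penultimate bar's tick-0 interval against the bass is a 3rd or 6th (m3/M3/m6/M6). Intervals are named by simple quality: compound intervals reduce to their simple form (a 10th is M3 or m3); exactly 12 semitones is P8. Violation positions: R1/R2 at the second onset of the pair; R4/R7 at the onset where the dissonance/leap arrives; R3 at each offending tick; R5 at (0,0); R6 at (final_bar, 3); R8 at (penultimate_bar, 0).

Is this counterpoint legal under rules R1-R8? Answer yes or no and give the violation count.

No (8 violations)

bar 0: v0=A3 v1=A4 v2=E5 (P5)
bar 1: v0=F3 v1=D4 v2=G4 (M2)
bar 2: v0=G3 v1=E4 v2=B4 (M3)
bar 3: v0=F3 v1=G3 v2=E4 (M7)
bar 4: v0=B3 v1=G4 v2=D5 (m3)
bar 5: v0=A3 v1=A4 v2=E5 (P5)
  R4 @ bar1.0: F3/G4 M2 untreated
  R2 @ bar2.0: D4/G4 P4 -> E4/B4 P5 similar
  R4 @ bar3.0: F3/G3 M2 untreated
  R4 @ bar3.0: F3/E4 M7 untreated
  R2 @ bar4.0: G3/E4 M6 -> G4/D5 P5 similar
  R7 @ bar4.0: F3->B3 leap 6st
  R7 @ bar4.0: E4->D5 leap 10st
  R1 @ bar5.0: G4/D5 P5 -> A4/E5 P5 similar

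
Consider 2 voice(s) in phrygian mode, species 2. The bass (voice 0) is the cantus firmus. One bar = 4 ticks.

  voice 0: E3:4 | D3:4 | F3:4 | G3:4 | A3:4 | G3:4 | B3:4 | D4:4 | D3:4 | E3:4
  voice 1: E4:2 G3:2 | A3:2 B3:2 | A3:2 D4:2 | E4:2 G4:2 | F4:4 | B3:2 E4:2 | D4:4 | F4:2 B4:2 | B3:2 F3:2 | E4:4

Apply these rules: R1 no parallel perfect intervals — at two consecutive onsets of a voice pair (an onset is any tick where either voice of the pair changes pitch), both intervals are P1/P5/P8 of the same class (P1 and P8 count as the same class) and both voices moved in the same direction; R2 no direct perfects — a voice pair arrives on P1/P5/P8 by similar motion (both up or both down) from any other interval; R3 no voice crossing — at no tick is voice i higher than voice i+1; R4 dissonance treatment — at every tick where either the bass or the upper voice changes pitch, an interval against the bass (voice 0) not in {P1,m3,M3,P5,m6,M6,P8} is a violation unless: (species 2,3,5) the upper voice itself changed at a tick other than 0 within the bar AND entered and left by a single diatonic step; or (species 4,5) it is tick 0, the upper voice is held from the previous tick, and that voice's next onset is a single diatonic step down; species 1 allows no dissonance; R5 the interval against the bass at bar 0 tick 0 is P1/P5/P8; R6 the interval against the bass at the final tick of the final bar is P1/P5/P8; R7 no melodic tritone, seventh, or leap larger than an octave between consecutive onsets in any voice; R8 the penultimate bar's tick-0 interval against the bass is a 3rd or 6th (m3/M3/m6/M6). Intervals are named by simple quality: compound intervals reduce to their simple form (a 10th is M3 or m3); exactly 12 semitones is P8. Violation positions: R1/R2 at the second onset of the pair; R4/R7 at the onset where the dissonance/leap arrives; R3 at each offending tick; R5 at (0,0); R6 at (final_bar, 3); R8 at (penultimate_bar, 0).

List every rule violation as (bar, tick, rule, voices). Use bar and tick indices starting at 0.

bar 0: v0=E3 v1=E4 downbeat P8
bar 1: v0=D3 v1=A3 downbeat P5
bar 2: v0=F3 v1=A3 downbeat M3
bar 3: v0=G3 v1=E4 downbeat M6
bar 4: v0=A3 v1=F4 downbeat m6
bar 5: v0=G3 v1=B3 downbeat M3
bar 6: v0=B3 v1=D4 downbeat m3
bar 7: v0=D4 v1=F4 downbeat m3
bar 8: v0=D3 v1=B3 downbeat M6
bar 9: v0=E3 v1=E4 downbeat P8
  -> R7 @ bar 5 tick 0 v(1,): F4->B3 leap 6st
  -> R7 @ bar 7 tick 2 v(1,): F4->B4 leap 6st
  -> R7 @ bar 8 tick 2 v(1,): B3->F3 leap 6st
  -> R2 @ bar 9 tick 0 v(0, 1): D3/F3 m3 -> E3/E4 P8 similar
  -> R7 @ bar 9 tick 0 v(1,): F3->E4 leap 11st

(5, 0, R7, (1,))
(7, 2, R7, (1,))
(8, 2, R7, (1,))
(9, 0, R2, (0, 1))
(9, 0, R7, (1,))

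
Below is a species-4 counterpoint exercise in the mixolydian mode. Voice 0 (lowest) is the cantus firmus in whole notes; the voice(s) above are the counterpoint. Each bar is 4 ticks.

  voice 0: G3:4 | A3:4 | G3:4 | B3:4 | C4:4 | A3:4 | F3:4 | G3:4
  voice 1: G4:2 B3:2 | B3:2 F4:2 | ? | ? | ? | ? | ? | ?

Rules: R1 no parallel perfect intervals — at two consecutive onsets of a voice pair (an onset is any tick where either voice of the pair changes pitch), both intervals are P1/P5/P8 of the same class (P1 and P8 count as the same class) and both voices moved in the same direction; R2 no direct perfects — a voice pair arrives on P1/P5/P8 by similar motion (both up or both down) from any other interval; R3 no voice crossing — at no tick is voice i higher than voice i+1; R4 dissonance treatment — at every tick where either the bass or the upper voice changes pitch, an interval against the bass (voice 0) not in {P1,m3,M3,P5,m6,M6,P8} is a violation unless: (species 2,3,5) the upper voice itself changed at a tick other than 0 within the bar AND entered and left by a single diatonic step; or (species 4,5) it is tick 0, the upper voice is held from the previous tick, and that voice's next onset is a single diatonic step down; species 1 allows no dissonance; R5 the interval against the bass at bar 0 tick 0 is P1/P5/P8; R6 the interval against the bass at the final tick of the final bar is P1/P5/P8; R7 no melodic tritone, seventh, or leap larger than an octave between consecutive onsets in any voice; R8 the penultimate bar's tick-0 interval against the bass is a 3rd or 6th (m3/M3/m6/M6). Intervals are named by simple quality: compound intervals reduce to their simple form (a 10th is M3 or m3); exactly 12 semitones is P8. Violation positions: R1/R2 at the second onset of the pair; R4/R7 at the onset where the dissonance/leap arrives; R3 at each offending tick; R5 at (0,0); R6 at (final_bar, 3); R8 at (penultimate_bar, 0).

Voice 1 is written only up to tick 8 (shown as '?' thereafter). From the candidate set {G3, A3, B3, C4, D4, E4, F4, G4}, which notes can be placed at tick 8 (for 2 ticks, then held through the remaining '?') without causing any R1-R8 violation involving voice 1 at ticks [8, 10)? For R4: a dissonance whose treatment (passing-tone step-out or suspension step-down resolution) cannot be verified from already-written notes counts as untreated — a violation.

G3: violates R2,R7
A3: violates R4
B3: violates R7
C4: violates R4
D4: violates R2
E4: legal
F4: violates R4
G4: legal

{E4, G4}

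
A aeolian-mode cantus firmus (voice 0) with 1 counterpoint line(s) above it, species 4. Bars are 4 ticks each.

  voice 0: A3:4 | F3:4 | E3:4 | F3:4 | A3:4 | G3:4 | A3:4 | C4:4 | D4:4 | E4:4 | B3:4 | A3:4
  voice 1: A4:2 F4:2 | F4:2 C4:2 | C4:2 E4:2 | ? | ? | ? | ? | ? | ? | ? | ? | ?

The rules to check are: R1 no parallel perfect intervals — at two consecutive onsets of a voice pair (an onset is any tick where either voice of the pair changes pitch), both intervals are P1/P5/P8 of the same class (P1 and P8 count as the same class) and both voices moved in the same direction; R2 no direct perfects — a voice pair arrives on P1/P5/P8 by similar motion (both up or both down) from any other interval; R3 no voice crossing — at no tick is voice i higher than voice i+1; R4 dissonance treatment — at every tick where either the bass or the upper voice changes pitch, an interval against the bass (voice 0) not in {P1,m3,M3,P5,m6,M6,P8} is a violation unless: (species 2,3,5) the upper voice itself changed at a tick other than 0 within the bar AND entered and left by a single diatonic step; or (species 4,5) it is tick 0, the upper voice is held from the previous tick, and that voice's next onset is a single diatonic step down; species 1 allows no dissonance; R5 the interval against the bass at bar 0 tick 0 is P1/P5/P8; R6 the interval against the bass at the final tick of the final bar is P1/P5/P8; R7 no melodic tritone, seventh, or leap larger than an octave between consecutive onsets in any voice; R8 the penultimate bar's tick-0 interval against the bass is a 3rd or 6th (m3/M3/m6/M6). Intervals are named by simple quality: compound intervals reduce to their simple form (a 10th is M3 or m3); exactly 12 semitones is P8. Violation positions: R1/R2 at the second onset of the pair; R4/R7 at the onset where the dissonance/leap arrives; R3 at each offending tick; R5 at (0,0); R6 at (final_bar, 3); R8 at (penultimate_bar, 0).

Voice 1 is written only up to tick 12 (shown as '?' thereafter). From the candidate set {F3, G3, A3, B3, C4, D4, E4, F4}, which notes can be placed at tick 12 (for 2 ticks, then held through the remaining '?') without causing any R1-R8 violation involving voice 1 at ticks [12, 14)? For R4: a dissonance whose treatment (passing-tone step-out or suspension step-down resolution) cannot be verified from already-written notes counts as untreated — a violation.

F3: violates R7
G3: violates R4
A3: legal
B3: violates R4
C4: legal
D4: legal
E4: violates R4
F4: violates R1

{A3, C4, D4}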